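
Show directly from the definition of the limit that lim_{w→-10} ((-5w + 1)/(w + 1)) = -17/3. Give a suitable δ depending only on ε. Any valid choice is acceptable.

Fix ε > 0. We want δ > 0 with 0 < |w + 10| < δ ⇒ |(-5w + 1)/(w + 1) + 17/3| < ε.
Combining over a common denominator, (-5w + 1)/(w + 1) + 17/3 = [(-5w + 1)·(-9) − 51·(w + 1)] / [(-9)·(w + 1)] = -6(w + 10) / ((-9)(w + 1)).
So |(-5w + 1)/(w + 1) + 17/3| = 6|w + 10| / (9·|w + 1|).
Restrict δ ≤ 9/2. Then |w + 10| < 9/2 gives |w + 1| = |(w + 10) + (-9)| ≥ 9 − 9/2 = 9/2.
Hence |(-5w + 1)/(w + 1) + 17/3| < 6|w + 10|/(9·(9/2)) = (4/27)|w + 10|, which is < ε once |w + 10| < (27/4)ε.
Take δ = min(9/2, (27/4)ε). Then 0 < |w + 10| < δ forces both bounds, so |(-5w + 1)/(w + 1) + 17/3| < ε.

δ = min(9/2, (27/4)ε)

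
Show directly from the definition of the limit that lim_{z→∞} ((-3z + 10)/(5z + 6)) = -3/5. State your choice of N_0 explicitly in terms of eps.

N_0 = (68/25)/eps

Let eps > 0. We seek N_0 > 0 such that z > N_0 implies |(-3z + 10)/(5z + 6) + 3/5| < eps.
(-3z + 10)/(5z + 6) + 3/5 = (5(-3z + 10) − (-3)(5z + 6)) / (5(5z + 6)) = 68/(5(5z + 6)).
For z > 0 we have 5z + 6 > 5z, so |(-3z + 10)/(5z + 6) + 3/5| = 68/(5(5z + 6)) < 68/(5·5z) = (68/25)/z.
Thus |(-3z + 10)/(5z + 6) + 3/5| < eps whenever z > (68/25)/eps.
Take N_0 = (68/25)/eps. If z > N_0 then |(-3z + 10)/(5z + 6) + 3/5| < (68/25)/z < eps.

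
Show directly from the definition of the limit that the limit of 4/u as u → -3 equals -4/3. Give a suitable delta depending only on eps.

delta = min(3/2, (9/8)eps)

Suppose eps > 0. We seek delta > 0 such that 0 < |u + 3| < delta implies |4/u + 4/3| < eps.
|4/u + 4/3| = 4·|-3 − u|/(3·|u|) = 4|u + 3|/(3|u|).
Restrict delta ≤ 3/2. Then |u + 3| < 3/2 gives |u| > 3/2, so 3|u| > 9/2.
Then |4/u + 4/3| < 4|u + 3|/(9/2), which is < eps when |u + 3| < (9/8)eps.
Take delta = min(3/2, (9/8)eps). Then 0 < |u + 3| < delta gives both |u + 3| < 3/2 and |u + 3| < (9/8)eps, so |4/u + 4/3| < eps.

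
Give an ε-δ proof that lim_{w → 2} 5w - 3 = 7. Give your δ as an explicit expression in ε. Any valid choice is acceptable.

Let ε > 0. We need δ > 0 so that 0 < |w − 2| < δ implies |(5w - 3) − 7| < ε.
|(5w - 3) − 7| = |5w - 10| = 5|w − 2|.
So 5|w − 2| < ε exactly when |w − 2| < ε/5.
Take δ = ε/5. If 0 < |w − 2| < δ then |(5w - 3) − 7| = 5|w − 2| < 5·(ε/5) = ε.

δ = ε/5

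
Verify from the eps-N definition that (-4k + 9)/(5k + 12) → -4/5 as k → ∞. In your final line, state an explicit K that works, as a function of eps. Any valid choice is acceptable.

K = (93/25)/eps

Suppose eps > 0. For k ≥ 1, |(-4k + 9)/(5k + 12) + 4/5| = |93|/(5(5k + 12)) = 93/(5(5k + 12)).
Since 5k + 12 ≥ 5k for k ≥ 1, this is ≤ 93/(5·5k) = (93/25)/k.
So |(-4k + 9)/(5k + 12) + 4/5| < eps whenever k > (93/25)/eps.
Take K = (93/25)/eps. If k > K then |(-4k + 9)/(5k + 12) + 4/5| ≤ (93/25)/k < eps.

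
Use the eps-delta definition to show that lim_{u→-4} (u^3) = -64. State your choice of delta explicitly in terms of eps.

Suppose eps > 0. We seek delta > 0 with 0 < |u + 4| < delta ⇒ |u^3 + 64| < eps.
Factor: u^3 + 64 = (u + 4)(u^2 - 4u + 16), so |u^3 + 64| = |u + 4|·|u^2 - 4u + 16|.
Impose delta ≤ 2 so that |u| < 6; then |u^2 - 4u + 16| ≤ 76.
Hence |u^3 + 64| ≤ 76|u + 4|, which is < eps once |u + 4| < eps/76.
Take delta = min(2, eps/76). If 0 < |u + 4| < delta then both bounds hold and |u^3 + 64| ≤ 76|u + 4| < 76·(eps/76) = eps.

delta = min(2, eps/76)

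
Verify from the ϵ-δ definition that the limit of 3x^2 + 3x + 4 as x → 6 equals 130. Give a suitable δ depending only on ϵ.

δ = min(1, ϵ/42)

Suppose ϵ > 0. We want δ > 0 such that 0 < |x − 6| < δ implies |(3x^2 + 3x + 4) − 130| < ϵ.
(3x^2 + 3x + 4) − 130 = 3x^2 + 3x - 126 = (x − 6)(3x + 21).
So |(3x^2 + 3x + 4) − 130| = |x − 6|·|3x + 21|.
Assume first that |x − 6| < 1, so |x| < 7. Then |3x + 21| ≤ 3·7 + 21 = 42.
Hence |(3x^2 + 3x + 4) − 130| ≤ 42|x − 6| < ϵ provided |x − 6| < ϵ/42.
Take δ = min(1, ϵ/42). Then 0 < |x − 6| < δ gives both |x − 6| < 1 and |x − 6| < ϵ/42, so |(3x^2 + 3x + 4) − 130| < ϵ.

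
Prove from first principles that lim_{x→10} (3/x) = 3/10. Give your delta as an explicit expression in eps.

delta = min(5, (50/3)eps)

Let eps > 0. We seek delta > 0 such that 0 < |x − 10| < delta implies |3/x − (3/10)| < eps.
|3/x − (3/10)| = 3·|10 − x|/(10·|x|) = 3|x − 10|/(10|x|).
Require delta ≤ 5 so that |x| > 10 − 5 = 5, hence 10|x| > 50.
Then |3/x − (3/10)| < 3|x − 10|/50, which is < eps when |x − 10| < (50/3)eps.
Take delta = min(5, (50/3)eps). Then 0 < |x − 10| < delta gives both |x − 10| < 5 and |x − 10| < (50/3)eps, so |3/x − (3/10)| < eps.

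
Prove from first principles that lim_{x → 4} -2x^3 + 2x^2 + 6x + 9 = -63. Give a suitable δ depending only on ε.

Suppose ε > 0. We want δ > 0 such that 0 < |x − 4| < δ implies |(-2x^3 + 2x^2 + 6x + 9) + 63| < ε.
(-2x^3 + 2x^2 + 6x + 9) + 63 = -2x^3 + 2x^2 + 6x + 72 = (x − 4)(-2x^2 - 6x - 18).
So |(-2x^3 + 2x^2 + 6x + 9) + 63| = |x − 4|·|-2x^2 - 6x - 18|.
Assume first that |x − 4| < 1, so |x| < 5. Then |-2x^2 - 6x - 18| ≤ 2·5^2 + 6·5 + 18 = 98.
Hence |(-2x^3 + 2x^2 + 6x + 9) + 63| ≤ 98|x − 4| < ε provided |x − 4| < ε/98.
Take δ = min(1, ε/98). Then 0 < |x − 4| < δ gives both |x − 4| < 1 and |x − 4| < ε/98, so |(-2x^3 + 2x^2 + 6x + 9) + 63| < ε.

δ = min(1, ε/98)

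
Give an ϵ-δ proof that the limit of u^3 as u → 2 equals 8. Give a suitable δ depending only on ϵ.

Let ϵ > 0. We seek δ > 0 with 0 < |u − 2| < δ ⇒ |u^3 − 8| < ϵ.
Factor: u^3 − 8 = (u − 2)(u^2 + 2u + 4), so |u^3 − 8| = |u − 2|·|u^2 + 2u + 4|.
Impose δ ≤ 1 so that |u| < 3; then |u^2 + 2u + 4| ≤ 19.
Hence |u^3 − 8| ≤ 19|u − 2|, which is < ϵ once |u − 2| < ϵ/19.
Take δ = min(1, ϵ/19). If 0 < |u − 2| < δ then both bounds hold and |u^3 − 8| ≤ 19|u − 2| < 19·(ϵ/19) = ϵ.

δ = min(1, ϵ/19)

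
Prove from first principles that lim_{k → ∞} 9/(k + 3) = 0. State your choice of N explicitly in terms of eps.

N = 9/eps

Let eps > 0 be given. For k ≥ 1, |9/(k + 3) − 0| = 9/(k + 3) ≤ 9/k.
We need 9/k < eps, i.e. k > 9/eps.
Take N = 9/eps. If k > N then |9/(k + 3)| ≤ 9/k < eps.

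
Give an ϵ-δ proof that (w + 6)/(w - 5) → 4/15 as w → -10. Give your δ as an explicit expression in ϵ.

Let ϵ > 0. We want δ > 0 with 0 < |w + 10| < δ ⇒ |(w + 6)/(w - 5) − (4/15)| < ϵ.
Combining over a common denominator, (w + 6)/(w - 5) − (4/15) = [(w + 6)·(-15) − (-4)·(w - 5)] / [(-15)·(w - 5)] = -11(w + 10) / ((-15)(w - 5)).
So |(w + 6)/(w - 5) − (4/15)| = 11|w + 10| / (15·|w − 5|).
Restrict δ ≤ 15/2. Then |w + 10| < 15/2 gives |w − 5| = |(w + 10) + (-15)| ≥ 15 − 15/2 = 15/2.
Hence |(w + 6)/(w - 5) − (4/15)| < 11|w + 10|/(15·(15/2)) = (22/225)|w + 10|, which is < ϵ once |w + 10| < (225/22)ϵ.
Take δ = min(15/2, (225/22)ϵ). Then 0 < |w + 10| < δ forces both bounds, so |(w + 6)/(w - 5) − (4/15)| < ϵ.

δ = min(15/2, (225/22)ϵ)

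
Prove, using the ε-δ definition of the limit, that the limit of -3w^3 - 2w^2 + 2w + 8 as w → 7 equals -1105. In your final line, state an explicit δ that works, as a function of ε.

δ = min(1, ε/535)

Suppose ε > 0. We want δ > 0 such that 0 < |w − 7| < δ implies |(-3w^3 - 2w^2 + 2w + 8) + 1105| < ε.
(-3w^3 - 2w^2 + 2w + 8) + 1105 = -3w^3 - 2w^2 + 2w + 1113 = (w − 7)(-3w^2 - 23w - 159).
So |(-3w^3 - 2w^2 + 2w + 8) + 1105| = |w − 7|·|-3w^2 - 23w - 159|.
Assume first that |w − 7| < 1, so |w| < 8. Then |-3w^2 - 23w - 159| ≤ 3·8^2 + 23·8 + 159 = 535.
Hence |(-3w^3 - 2w^2 + 2w + 8) + 1105| ≤ 535|w − 7| < ε provided |w − 7| < ε/535.
Choosing δ = min(1, ε/535) ensures both conditions, hence |(-3w^3 - 2w^2 + 2w + 8) + 1105| < ε.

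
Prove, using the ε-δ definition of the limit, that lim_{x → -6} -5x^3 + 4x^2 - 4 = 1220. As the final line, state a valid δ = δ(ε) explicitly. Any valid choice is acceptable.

Suppose ε > 0. We want δ > 0 such that 0 < |x + 6| < δ implies |(-5x^3 + 4x^2 - 4) − 1220| < ε.
(-5x^3 + 4x^2 - 4) − 1220 = -5x^3 + 4x^2 - 1224 = (x + 6)(-5x^2 + 34x - 204).
So |(-5x^3 + 4x^2 - 4) − 1220| = |x + 6|·|-5x^2 + 34x - 204|.
Assume first that |x + 6| < 1, so |x| < 7. Then |-5x^2 + 34x - 204| ≤ 5·7^2 + 34·7 + 204 = 687.
Hence |(-5x^3 + 4x^2 - 4) − 1220| ≤ 687|x + 6| < ε provided |x + 6| < ε/687.
Take δ = min(1, ε/687). Then 0 < |x + 6| < δ gives both |x + 6| < 1 and |x + 6| < ε/687, so |(-5x^3 + 4x^2 - 4) − 1220| < ε.

δ = min(1, ε/687)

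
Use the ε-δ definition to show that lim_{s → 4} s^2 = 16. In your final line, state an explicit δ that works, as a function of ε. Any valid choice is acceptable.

δ = min(1, ε/9)

Fix ε > 0. We seek δ > 0 with 0 < |s − 4| < δ ⇒ |s^2 − 16| < ε.
Factor: s^2 − 16 = (s − 4)(s + 4), so |s^2 − 16| = |s − 4|·|s + 4|.
Restrict δ ≤ 1. Then |s − 4| < 1 gives |s| < 5, so by the triangle inequality |s + 4| ≤ 5 + 4 = 9.
Hence |s^2 − 16| ≤ 9|s − 4|, which is < ε once |s − 4| < ε/9.
Take δ = min(1, ε/9). If 0 < |s − 4| < δ then both bounds hold and |s^2 − 16| ≤ 9|s − 4| < 9·(ε/9) = ε.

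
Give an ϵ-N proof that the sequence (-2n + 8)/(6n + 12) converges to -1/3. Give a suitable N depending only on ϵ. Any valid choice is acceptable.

Fix ϵ > 0. For n ≥ 1, |(-2n + 8)/(6n + 12) + 1/3| = |72|/(6(6n + 12)) = 72/(6(6n + 12)).
Since 6n + 12 ≥ 6n for n ≥ 1, this is ≤ 72/(6·6n) = 2/n.
So |(-2n + 8)/(6n + 12) + 1/3| < ϵ whenever n > 2/ϵ.
Take N = 2/ϵ. If n > N then |(-2n + 8)/(6n + 12) + 1/3| ≤ 2/n < ϵ.

N = 2/ϵ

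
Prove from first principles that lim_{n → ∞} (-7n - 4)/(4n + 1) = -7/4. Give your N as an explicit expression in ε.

Let ε > 0. For n ≥ 1, |(-7n - 4)/(4n + 1) + 7/4| = |-9|/(4(4n + 1)) = 9/(4(4n + 1)).
Since 4n + 1 ≥ 4n for n ≥ 1, this is ≤ 9/(4·4n) = (9/16)/n.
So |(-7n - 4)/(4n + 1) + 7/4| < ε whenever n > (9/16)/ε.
Take N = (9/16)/ε. If n > N then |(-7n - 4)/(4n + 1) + 7/4| ≤ (9/16)/n < ε.

N = (9/16)/ε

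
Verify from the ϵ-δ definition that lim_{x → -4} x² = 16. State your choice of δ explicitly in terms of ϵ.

δ = min(2, ϵ/10)

Let ϵ > 0. We seek δ > 0 with 0 < |x + 4| < δ ⇒ |x² − 16| < ϵ.
Factor: x² − 16 = (x + 4)(x - 4), so |x² − 16| = |x + 4|·|x - 4|.
Restrict δ ≤ 2. Then |x + 4| < 2 gives |x| < 6, so by the triangle inequality |x - 4| ≤ 6 + 4 = 10.
Hence |x² − 16| ≤ 10|x + 4|, which is < ϵ once |x + 4| < ϵ/10.
Take δ = min(2, ϵ/10). If 0 < |x + 4| < δ then both bounds hold and |x² − 16| ≤ 10|x + 4| < 10·(ϵ/10) = ϵ.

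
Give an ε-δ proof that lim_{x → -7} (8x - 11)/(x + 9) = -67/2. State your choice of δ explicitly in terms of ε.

Suppose ε > 0. We want δ > 0 with 0 < |x + 7| < δ ⇒ |(8x - 11)/(x + 9) + 67/2| < ε.
Combining over a common denominator, (8x - 11)/(x + 9) + 67/2 = [(8x - 11)·2 − (-67)·(x + 9)] / [2·(x + 9)] = 83(x + 7) / (2(x + 9)).
So |(8x - 11)/(x + 9) + 67/2| = 83|x + 7| / (2·|x + 9|).
Require δ ≤ 1, so |x + 9| ≥ |2| − |x + 7| > 2 − 1 = 1.
Hence |(8x - 11)/(x + 9) + 67/2| < 83|x + 7|/(2·1) = (83/2)|x + 7|, which is < ε once |x + 7| < (2/83)ε.
Take δ = min(1, (2/83)ε). Then 0 < |x + 7| < δ forces both bounds, so |(8x - 11)/(x + 9) + 67/2| < ε.

δ = min(1, (2/83)ε)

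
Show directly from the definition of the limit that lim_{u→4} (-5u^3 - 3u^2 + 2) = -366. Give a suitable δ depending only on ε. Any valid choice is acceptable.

Let ε > 0 be given. We want δ > 0 such that 0 < |u − 4| < δ implies |(-5u^3 - 3u^2 + 2) + 366| < ε.
(-5u^3 - 3u^2 + 2) + 366 = -5u^3 - 3u^2 + 368 = (u − 4)(-5u^2 - 23u - 92).
So |(-5u^3 - 3u^2 + 2) + 366| = |u − 4|·|-5u^2 - 23u - 92|.
Assume first that |u − 4| < 1, so |u| < 5. Then |-5u^2 - 23u - 92| ≤ 5·5^2 + 23·5 + 92 = 332.
Hence |(-5u^3 - 3u^2 + 2) + 366| ≤ 332|u − 4| < ε provided |u − 4| < ε/332.
Take δ = min(1, ε/332). Then 0 < |u − 4| < δ gives both |u − 4| < 1 and |u − 4| < ε/332, so |(-5u^3 - 3u^2 + 2) + 366| < ε.

δ = min(1, ε/332)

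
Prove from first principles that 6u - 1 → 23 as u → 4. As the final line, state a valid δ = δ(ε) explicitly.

δ = ε/6

Fix ε > 0. We need δ > 0 so that 0 < |u − 4| < δ implies |(6u - 1) − 23| < ε.
Since (6u - 1) − 23 = 6(u − 4), we have |(6u - 1) − 23| = 6|u − 4|.
Thus it suffices that |u − 4| < ε/6.
Take δ = ε/6. If 0 < |u − 4| < δ then |(6u - 1) − 23| = 6|u − 4| < 6·(ε/6) = ε.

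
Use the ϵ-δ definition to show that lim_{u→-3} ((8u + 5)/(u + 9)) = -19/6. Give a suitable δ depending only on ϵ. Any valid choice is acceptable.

δ = min(3, (18/67)ϵ)

Fix ϵ > 0. We want δ > 0 with 0 < |u + 3| < δ ⇒ |(8u + 5)/(u + 9) + 19/6| < ϵ.
Combining over a common denominator, (8u + 5)/(u + 9) + 19/6 = [(8u + 5)·6 − (-19)·(u + 9)] / [6·(u + 9)] = 67(u + 3) / (6(u + 9)).
So |(8u + 5)/(u + 9) + 19/6| = 67|u + 3| / (6·|u + 9|).
Require δ ≤ 3, so |u + 9| ≥ |6| − |u + 3| > 6 − 3 = 3.
Hence |(8u + 5)/(u + 9) + 19/6| < 67|u + 3|/(6·3) = (67/18)|u + 3|, which is < ϵ once |u + 3| < (18/67)ϵ.
Take δ = min(3, (18/67)ϵ). Then 0 < |u + 3| < δ forces both bounds, so |(8u + 5)/(u + 9) + 19/6| < ϵ.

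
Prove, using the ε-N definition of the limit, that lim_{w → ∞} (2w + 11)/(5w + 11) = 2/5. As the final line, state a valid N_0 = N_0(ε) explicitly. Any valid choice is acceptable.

Suppose ε > 0. We seek N_0 > 0 such that w > N_0 implies |(2w + 11)/(5w + 11) − (2/5)| < ε.
(2w + 11)/(5w + 11) − (2/5) = (5(2w + 11) − 2(5w + 11)) / (5(5w + 11)) = 33/(5(5w + 11)).
For w > 0 we have 5w + 11 > 5w, so |(2w + 11)/(5w + 11) − (2/5)| = 33/(5(5w + 11)) < 33/(5·5w) = (33/25)/w.
Thus |(2w + 11)/(5w + 11) − (2/5)| < ε whenever w > (33/25)/ε.
Take N_0 = (33/25)/ε. If w > N_0 then |(2w + 11)/(5w + 11) − (2/5)| < (33/25)/w < ε.

N_0 = (33/25)/ε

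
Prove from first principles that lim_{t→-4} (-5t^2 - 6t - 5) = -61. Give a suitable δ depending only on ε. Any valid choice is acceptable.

δ = min(1, ε/39)

Fix ε > 0. We want δ > 0 such that 0 < |t + 4| < δ implies |(-5t^2 - 6t - 5) + 61| < ε.
(-5t^2 - 6t - 5) + 61 = -5t^2 - 6t + 56 = (t + 4)(-5t + 14).
So |(-5t^2 - 6t - 5) + 61| = |t + 4|·|-5t + 14|.
Require δ ≤ 1. Then |t + 4| < 1 gives |t| < 5, and by the triangle inequality |-5t + 14| ≤ 5·5 + 14 = 39.
Hence |(-5t^2 - 6t - 5) + 61| ≤ 39|t + 4| < ε provided |t + 4| < ε/39.
Take δ = min(1, ε/39). Then 0 < |t + 4| < δ gives both |t + 4| < 1 and |t + 4| < ε/39, so |(-5t^2 - 6t - 5) + 61| < ε.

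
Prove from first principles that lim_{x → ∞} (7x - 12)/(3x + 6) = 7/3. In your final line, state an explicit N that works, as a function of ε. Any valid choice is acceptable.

N = (26/3)/ε

Suppose ε > 0. We seek N > 0 such that x > N implies |(7x - 12)/(3x + 6) − (7/3)| < ε.
(7x - 12)/(3x + 6) − (7/3) = (3(7x - 12) − 7(3x + 6)) / (3(3x + 6)) = -78/(3(3x + 6)).
For x > 0 we have 3x + 6 > 3x, so |(7x - 12)/(3x + 6) − (7/3)| = 78/(3(3x + 6)) < 78/(3·3x) = (26/3)/x.
Thus |(7x - 12)/(3x + 6) − (7/3)| < ε whenever x > (26/3)/ε.
Take N = (26/3)/ε. If x > N then |(7x - 12)/(3x + 6) − (7/3)| < (26/3)/x < ε.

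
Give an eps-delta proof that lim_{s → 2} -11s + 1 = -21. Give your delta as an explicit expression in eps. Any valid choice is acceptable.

delta = eps/11

Fix eps > 0. We need delta > 0 so that 0 < |s − 2| < delta implies |(-11s + 1) + 21| < eps.
Since (-11s + 1) + 21 = -11(s − 2), we have |(-11s + 1) + 21| = 11|s − 2|.
So 11|s − 2| < eps exactly when |s − 2| < eps/11.
Choosing delta = eps/11 gives |(-11s + 1) + 21| = 11|s − 2| < eps whenever |s − 2| < delta.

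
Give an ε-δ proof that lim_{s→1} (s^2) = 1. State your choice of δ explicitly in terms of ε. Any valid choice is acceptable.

δ = min(2, ε/4)

Let ε > 0. We seek δ > 0 with 0 < |s − 1| < δ ⇒ |s^2 − 1| < ε.
Factor: s^2 − 1 = (s − 1)(s + 1), so |s^2 − 1| = |s − 1|·|s + 1|.
Restrict δ ≤ 2. Then |s − 1| < 2 gives |s| < 3, so by the triangle inequality |s + 1| ≤ 3 + 1 = 4.
Hence |s^2 − 1| ≤ 4|s − 1|, which is < ε once |s − 1| < ε/4.
Take δ = min(2, ε/4). If 0 < |s − 1| < δ then both bounds hold and |s^2 − 1| ≤ 4|s − 1| < 4·(ε/4) = ε.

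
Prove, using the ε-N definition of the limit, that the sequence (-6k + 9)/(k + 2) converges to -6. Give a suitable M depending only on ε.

Let ε > 0 be given. For k ≥ 1, |(-6k + 9)/(k + 2) + 6| = |21|/((k + 2)) = 21/((k + 2)).
Since k + 2 ≥ k for k ≥ 1, this is ≤ 21/(k) = 21/k.
So |(-6k + 9)/(k + 2) + 6| < ε whenever k > 21/ε.
Take M = 21/ε. If k > M then |(-6k + 9)/(k + 2) + 6| ≤ 21/k < ε.

M = 21/ε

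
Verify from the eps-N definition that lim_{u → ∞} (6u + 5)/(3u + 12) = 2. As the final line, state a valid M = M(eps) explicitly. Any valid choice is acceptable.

M = (19/3)/eps

Let eps > 0 be given. We seek M > 0 such that u > M implies |(6u + 5)/(3u + 12) − 2| < eps.
(6u + 5)/(3u + 12) − 2 = (3(6u + 5) − 6(3u + 12)) / (3(3u + 12)) = -57/(3(3u + 12)).
For u > 0 we have 3u + 12 > 3u, so |(6u + 5)/(3u + 12) − 2| = 57/(3(3u + 12)) < 57/(3·3u) = (19/3)/u.
Thus |(6u + 5)/(3u + 12) − 2| < eps whenever u > (19/3)/eps.
Take M = (19/3)/eps. If u > M then |(6u + 5)/(3u + 12) − 2| < (19/3)/u < eps.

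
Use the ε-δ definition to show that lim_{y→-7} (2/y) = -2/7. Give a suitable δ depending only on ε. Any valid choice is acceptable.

δ = min(7/2, (49/4)ε)

Fix ε > 0. We seek δ > 0 such that 0 < |y + 7| < δ implies |2/y + 2/7| < ε.
|2/y + 2/7| = 2·|-7 − y|/(7·|y|) = 2|y + 7|/(7|y|).
Require δ ≤ 7/2 so that |y| > 7 − 7/2 = 7/2, hence 7|y| > 49/2.
Then |2/y + 2/7| < 2|y + 7|/(49/2), which is < ε when |y + 7| < (49/4)ε.
Take δ = min(7/2, (49/4)ε). Then 0 < |y + 7| < δ gives both |y + 7| < 7/2 and |y + 7| < (49/4)ε, so |2/y + 2/7| < ε.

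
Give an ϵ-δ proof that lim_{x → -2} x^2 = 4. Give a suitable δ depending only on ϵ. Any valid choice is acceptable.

δ = min(2, ϵ/6)

Let ϵ > 0. We seek δ > 0 with 0 < |x + 2| < δ ⇒ |x^2 − 4| < ϵ.
Factor: x^2 − 4 = (x + 2)(x - 2), so |x^2 − 4| = |x + 2|·|x - 2|.
Restrict δ ≤ 2. Then |x + 2| < 2 gives |x| < 4, so by the triangle inequality |x - 2| ≤ 4 + 2 = 6.
Hence |x^2 − 4| ≤ 6|x + 2|, which is < ϵ once |x + 2| < ϵ/6.
Take δ = min(2, ϵ/6). If 0 < |x + 2| < δ then both bounds hold and |x^2 − 4| ≤ 6|x + 2| < 6·(ϵ/6) = ϵ.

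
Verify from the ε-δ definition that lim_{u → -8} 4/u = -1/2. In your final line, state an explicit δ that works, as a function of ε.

δ = min(4, 8ε)

Let ε > 0. We seek δ > 0 such that 0 < |u + 8| < δ implies |4/u + 1/2| < ε.
|4/u + 1/2| = 4·|-8 − u|/(8·|u|) = 4|u + 8|/(8|u|).
Require δ ≤ 4 so that |u| > 8 − 4 = 4, hence 8|u| > 32.
Then |4/u + 1/2| < 4|u + 8|/32, which is < ε when |u + 8| < 8ε.
Take δ = min(4, 8ε). Then 0 < |u + 8| < δ gives both |u + 8| < 4 and |u + 8| < 8ε, so |4/u + 1/2| < ε.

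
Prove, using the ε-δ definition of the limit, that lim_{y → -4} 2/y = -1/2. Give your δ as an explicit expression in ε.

δ = min(2, 4ε)

Let ε > 0 be given. We seek δ > 0 such that 0 < |y + 4| < δ implies |2/y + 1/2| < ε.
|2/y + 1/2| = 2·|-4 − y|/(4·|y|) = 2|y + 4|/(4|y|).
Restrict δ ≤ 2. Then |y + 4| < 2 gives |y| > 2, so 4|y| > 8.
Then |2/y + 1/2| < 2|y + 4|/8, which is < ε when |y + 4| < 4ε.
Take δ = min(2, 4ε). Then 0 < |y + 4| < δ gives both |y + 4| < 2 and |y + 4| < 4ε, so |2/y + 1/2| < ε.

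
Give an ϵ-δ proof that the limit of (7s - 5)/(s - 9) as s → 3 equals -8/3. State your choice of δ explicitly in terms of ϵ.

Let ϵ > 0 be given. We want δ > 0 with 0 < |s − 3| < δ ⇒ |(7s - 5)/(s - 9) + 8/3| < ϵ.
Combining over a common denominator, (7s - 5)/(s - 9) + 8/3 = [(7s - 5)·(-6) − 16·(s - 9)] / [(-6)·(s - 9)] = -58(s − 3) / ((-6)(s - 9)).
So |(7s - 5)/(s - 9) + 8/3| = 58|s − 3| / (6·|s − 9|).
Require δ ≤ 3, so |s − 9| ≥ |-6| − |s − 3| > 6 − 3 = 3.
Hence |(7s - 5)/(s - 9) + 8/3| < 58|s − 3|/(6·3) = (29/9)|s − 3|, which is < ϵ once |s − 3| < (9/29)ϵ.
Take δ = min(3, (9/29)ϵ). Then 0 < |s − 3| < δ forces both bounds, so |(7s - 5)/(s - 9) + 8/3| < ϵ.

δ = min(3, (9/29)ϵ)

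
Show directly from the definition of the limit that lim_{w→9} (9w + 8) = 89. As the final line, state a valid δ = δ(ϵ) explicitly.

δ = ϵ/9

Fix ϵ > 0. We need δ > 0 so that 0 < |w − 9| < δ implies |(9w + 8) − 89| < ϵ.
Since (9w + 8) − 89 = 9(w − 9), we have |(9w + 8) − 89| = 9|w − 9|.
Thus it suffices that |w − 9| < ϵ/9.
Take δ = ϵ/9. If 0 < |w − 9| < δ then |(9w + 8) − 89| = 9|w − 9| < 9·(ϵ/9) = ϵ.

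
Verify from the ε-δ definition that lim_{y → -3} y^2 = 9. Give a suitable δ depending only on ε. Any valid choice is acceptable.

Fix ε > 0. We seek δ > 0 with 0 < |y + 3| < δ ⇒ |y^2 − 9| < ε.
Factor: y^2 − 9 = (y + 3)(y - 3), so |y^2 − 9| = |y + 3|·|y - 3|.
Restrict δ ≤ 1. Then |y + 3| < 1 gives |y| < 4, so by the triangle inequality |y - 3| ≤ 4 + 3 = 7.
Hence |y^2 − 9| ≤ 7|y + 3|, which is < ε once |y + 3| < ε/7.
Take δ = min(1, ε/7). If 0 < |y + 3| < δ then both bounds hold and |y^2 − 9| ≤ 7|y + 3| < 7·(ε/7) = ε.

δ = min(1, ε/7)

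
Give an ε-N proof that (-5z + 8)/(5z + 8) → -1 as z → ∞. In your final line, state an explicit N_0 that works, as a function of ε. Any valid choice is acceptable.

N_0 = (16/5)/ε

Suppose ε > 0. We seek N_0 > 0 such that z > N_0 implies |(-5z + 8)/(5z + 8) + 1| < ε.
(-5z + 8)/(5z + 8) + 1 = (5(-5z + 8) − (-5)(5z + 8)) / (5(5z + 8)) = 80/(5(5z + 8)).
For z > 0 we have 5z + 8 > 5z, so |(-5z + 8)/(5z + 8) + 1| = 80/(5(5z + 8)) < 80/(5·5z) = (16/5)/z.
Thus |(-5z + 8)/(5z + 8) + 1| < ε whenever z > (16/5)/ε.
Take N_0 = (16/5)/ε. If z > N_0 then |(-5z + 8)/(5z + 8) + 1| < (16/5)/z < ε.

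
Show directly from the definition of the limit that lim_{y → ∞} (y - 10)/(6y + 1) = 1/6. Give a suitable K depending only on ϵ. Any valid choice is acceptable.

K = (61/36)/ϵ

Let ϵ > 0. We seek K > 0 such that y > K implies |(y - 10)/(6y + 1) − (1/6)| < ϵ.
(y - 10)/(6y + 1) − (1/6) = (6(y - 10) − (6y + 1)) / (6(6y + 1)) = -61/(6(6y + 1)).
For y > 0 we have 6y + 1 > 6y, so |(y - 10)/(6y + 1) − (1/6)| = 61/(6(6y + 1)) < 61/(6·6y) = (61/36)/y.
Thus |(y - 10)/(6y + 1) − (1/6)| < ϵ whenever y > (61/36)/ϵ.
Take K = (61/36)/ϵ. If y > K then |(y - 10)/(6y + 1) − (1/6)| < (61/36)/y < ϵ.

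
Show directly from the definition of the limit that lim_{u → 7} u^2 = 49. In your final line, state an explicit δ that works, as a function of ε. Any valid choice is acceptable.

δ = min(1, ε/15)

Let ε > 0. We seek δ > 0 with 0 < |u − 7| < δ ⇒ |u^2 − 49| < ε.
Factor: u^2 − 49 = (u − 7)(u + 7), so |u^2 − 49| = |u − 7|·|u + 7|.
Restrict δ ≤ 1. Then |u − 7| < 1 gives |u| < 8, so by the triangle inequality |u + 7| ≤ 8 + 7 = 15.
Hence |u^2 − 49| ≤ 15|u − 7|, which is < ε once |u − 7| < ε/15.
Take δ = min(1, ε/15). If 0 < |u − 7| < δ then both bounds hold and |u^2 − 49| ≤ 15|u − 7| < 15·(ε/15) = ε.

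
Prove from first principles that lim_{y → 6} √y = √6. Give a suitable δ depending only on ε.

Let ε > 0. We want δ > 0 such that 0 < |y − 6| < δ implies |√y − √6| < ε.
Multiplying by the conjugate, |√y − √6| = |y − 6|/(√y + √6).
Restrict δ ≤ 6 so that |y − 6| < 6 forces y > 0, and then √y + √6 > √6.
Hence |√y − √6| < |y − 6|/√6, which is < ε once |y − 6| < √6·ε.
Take δ = min(6, √6·ε). If 0 < |y − 6| < δ then y > 0 and |√y − √6| < |y − 6|/√6 < ε.

δ = min(6, √6·ε)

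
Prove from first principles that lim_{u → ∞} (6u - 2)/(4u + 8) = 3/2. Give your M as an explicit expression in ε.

M = (7/2)/ε

Let ε > 0. We seek M > 0 such that u > M implies |(6u - 2)/(4u + 8) − (3/2)| < ε.
(6u - 2)/(4u + 8) − (3/2) = (4(6u - 2) − 6(4u + 8)) / (4(4u + 8)) = -56/(4(4u + 8)).
For u > 0 we have 4u + 8 > 4u, so |(6u - 2)/(4u + 8) − (3/2)| = 56/(4(4u + 8)) < 56/(4·4u) = (7/2)/u.
Thus |(6u - 2)/(4u + 8) − (3/2)| < ε whenever u > (7/2)/ε.
Take M = (7/2)/ε. If u > M then |(6u - 2)/(4u + 8) − (3/2)| < (7/2)/u < ε.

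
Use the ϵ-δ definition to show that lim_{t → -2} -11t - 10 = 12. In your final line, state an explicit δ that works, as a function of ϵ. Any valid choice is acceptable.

δ = ϵ/11

Let ϵ > 0 be given. We need δ > 0 so that 0 < |t + 2| < δ implies |(-11t - 10) − 12| < ϵ.
Since (-11t - 10) − 12 = -11(t + 2), we have |(-11t - 10) − 12| = 11|t + 2|.
So 11|t + 2| < ϵ exactly when |t + 2| < ϵ/11.
Take δ = ϵ/11. If 0 < |t + 2| < δ then |(-11t - 10) − 12| = 11|t + 2| < 11·(ϵ/11) = ϵ.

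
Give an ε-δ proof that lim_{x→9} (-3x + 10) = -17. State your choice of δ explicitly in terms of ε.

δ = ε/3

Suppose ε > 0. We need δ > 0 so that 0 < |x − 9| < δ implies |(-3x + 10) + 17| < ε.
Since (-3x + 10) + 17 = -3(x − 9), we have |(-3x + 10) + 17| = 3|x − 9|.
So 3|x − 9| < ε exactly when |x − 9| < ε/3.
Choosing δ = ε/3 gives |(-3x + 10) + 17| = 3|x − 9| < ε whenever |x − 9| < δ.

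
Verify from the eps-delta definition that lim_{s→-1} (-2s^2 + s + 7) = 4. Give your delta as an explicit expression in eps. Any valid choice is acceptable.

Let eps > 0. We want delta > 0 such that 0 < |s + 1| < delta implies |(-2s^2 + s + 7) − 4| < eps.
(-2s^2 + s + 7) − 4 = -2s^2 + s + 3 = (s + 1)(-2s + 3).
So |(-2s^2 + s + 7) − 4| = |s + 1|·|-2s + 3|.
Assume first that |s + 1| < 1, so |s| < 2. Then |-2s + 3| ≤ 2·2 + 3 = 7.
Hence |(-2s^2 + s + 7) − 4| ≤ 7|s + 1| < eps provided |s + 1| < eps/7.
Choosing delta = min(1, eps/7) ensures both conditions, hence |(-2s^2 + s + 7) − 4| < eps.

delta = min(1, eps/7)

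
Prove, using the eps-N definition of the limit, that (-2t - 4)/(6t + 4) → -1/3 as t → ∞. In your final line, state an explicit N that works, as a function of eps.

Suppose eps > 0. We seek N > 0 such that t > N implies |(-2t - 4)/(6t + 4) + 1/3| < eps.
(-2t - 4)/(6t + 4) + 1/3 = (6(-2t - 4) − (-2)(6t + 4)) / (6(6t + 4)) = -16/(6(6t + 4)).
For t > 0 we have 6t + 4 > 6t, so |(-2t - 4)/(6t + 4) + 1/3| = 16/(6(6t + 4)) < 16/(6·6t) = (4/9)/t.
Thus |(-2t - 4)/(6t + 4) + 1/3| < eps whenever t > (4/9)/eps.
Take N = (4/9)/eps. If t > N then |(-2t - 4)/(6t + 4) + 1/3| < (4/9)/t < eps.

N = (4/9)/eps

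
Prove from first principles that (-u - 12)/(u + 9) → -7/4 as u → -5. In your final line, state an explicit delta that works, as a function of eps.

Fix eps > 0. We want delta > 0 with 0 < |u + 5| < delta ⇒ |(-u - 12)/(u + 9) + 7/4| < eps.
Combining over a common denominator, (-u - 12)/(u + 9) + 7/4 = [(-u - 12)·4 − (-7)·(u + 9)] / [4·(u + 9)] = 3(u + 5) / (4(u + 9)).
So |(-u - 12)/(u + 9) + 7/4| = 3|u + 5| / (4·|u + 9|).
Restrict delta ≤ 2. Then |u + 5| < 2 gives |u + 9| = |(u + 5) + 4| ≥ 4 − 2 = 2.
Hence |(-u - 12)/(u + 9) + 7/4| < 3|u + 5|/(4·2) = (3/8)|u + 5|, which is < eps once |u + 5| < (8/3)eps.
Take delta = min(2, (8/3)eps). Then 0 < |u + 5| < delta forces both bounds, so |(-u - 12)/(u + 9) + 7/4| < eps.

delta = min(2, (8/3)eps)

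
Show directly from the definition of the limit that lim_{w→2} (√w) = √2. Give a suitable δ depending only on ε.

Fix ε > 0. We want δ > 0 such that 0 < |w − 2| < δ implies |√w − √2| < ε.
Multiplying by the conjugate, |√w − √2| = |w − 2|/(√w + √2).
Restrict δ ≤ 2 so that |w − 2| < 2 forces w > 0, and then √w + √2 > √2.
Hence |√w − √2| < |w − 2|/√2, which is < ε once |w − 2| < √2·ε.
Take δ = min(2, √2·ε). If 0 < |w − 2| < δ then w > 0 and |√w − √2| < |w − 2|/√2 < ε.

δ = min(2, √2·ε)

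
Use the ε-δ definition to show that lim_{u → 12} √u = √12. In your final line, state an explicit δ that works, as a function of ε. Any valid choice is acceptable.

δ = min(12, √12·ε)

Suppose ε > 0. We want δ > 0 such that 0 < |u − 12| < δ implies |√u − √12| < ε.
Rationalise: √u − √12 = (u − 12)/(√u + √12), so |√u − √12| = |u − 12|/(√u + √12).
Restrict δ ≤ 12 so that |u − 12| < 12 forces u > 0, and then √u + √12 > √12.
Hence |√u − √12| < |u − 12|/√12, which is < ε once |u − 12| < √12·ε.
Take δ = min(12, √12·ε). If 0 < |u − 12| < δ then u > 0 and |√u − √12| < |u − 12|/√12 < ε.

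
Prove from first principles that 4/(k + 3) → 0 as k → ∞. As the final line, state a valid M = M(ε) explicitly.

M = 4/ε

Let ε > 0. For k ≥ 1, |4/(k + 3) − 0| = 4/(k + 3) ≤ 4/k.
We need 4/k < ε, i.e. k > 4/ε.
Take M = 4/ε. If k > M then |4/(k + 3)| ≤ 4/k < ε.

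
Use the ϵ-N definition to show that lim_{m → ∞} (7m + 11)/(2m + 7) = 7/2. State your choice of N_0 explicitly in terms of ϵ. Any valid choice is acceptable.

N_0 = (27/4)/ϵ

Let ϵ > 0 be given. For m ≥ 1, |(7m + 11)/(2m + 7) − (7/2)| = |-27|/(2(2m + 7)) = 27/(2(2m + 7)).
Since 2m + 7 ≥ 2m for m ≥ 1, this is ≤ 27/(2·2m) = (27/4)/m.
So |(7m + 11)/(2m + 7) − (7/2)| < ϵ whenever m > (27/4)/ϵ.
Take N_0 = (27/4)/ϵ. If m > N_0 then |(7m + 11)/(2m + 7) − (7/2)| ≤ (27/4)/m < ϵ.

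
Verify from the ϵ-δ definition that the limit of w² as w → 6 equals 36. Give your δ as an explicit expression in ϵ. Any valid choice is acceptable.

Fix ϵ > 0. We seek δ > 0 with 0 < |w − 6| < δ ⇒ |w² − 36| < ϵ.
Factor: w² − 36 = (w − 6)(w + 6), so |w² − 36| = |w − 6|·|w + 6|.
Restrict δ ≤ 2. Then |w − 6| < 2 gives |w| < 8, so by the triangle inequality |w + 6| ≤ 8 + 6 = 14.
Hence |w² − 36| ≤ 14|w − 6|, which is < ϵ once |w − 6| < ϵ/14.
Take δ = min(2, ϵ/14). If 0 < |w − 6| < δ then both bounds hold and |w² − 36| ≤ 14|w − 6| < 14·(ϵ/14) = ϵ.

δ = min(2, ϵ/14)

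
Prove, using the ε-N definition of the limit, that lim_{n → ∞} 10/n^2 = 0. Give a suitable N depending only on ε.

Suppose ε > 0. For n ≥ 1, |10/n^2 − 0| = 10/n^2.
10/n^2 < ε ⇔ n^2 > 10/ε ⇔ n > (10/ε)^{1/2}.
Take N = (10/ε)^{1/2}. Then n > N implies 10/n^2 < ε.

N = (10/ε)^{1/2}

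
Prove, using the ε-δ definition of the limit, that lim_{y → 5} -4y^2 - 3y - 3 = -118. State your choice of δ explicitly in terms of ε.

δ = min(1, ε/47)

Let ε > 0. We want δ > 0 such that 0 < |y − 5| < δ implies |(-4y^2 - 3y - 3) + 118| < ε.
(-4y^2 - 3y - 3) + 118 = -4y^2 - 3y + 115 = (y − 5)(-4y - 23).
So |(-4y^2 - 3y - 3) + 118| = |y − 5|·|-4y - 23|.
Assume first that |y − 5| < 1, so |y| < 6. Then |-4y - 23| ≤ 4·6 + 23 = 47.
Hence |(-4y^2 - 3y - 3) + 118| ≤ 47|y − 5| < ε provided |y − 5| < ε/47.
Choosing δ = min(1, ε/47) ensures both conditions, hence |(-4y^2 - 3y - 3) + 118| < ε.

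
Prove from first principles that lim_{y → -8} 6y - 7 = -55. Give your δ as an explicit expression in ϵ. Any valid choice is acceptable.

δ = ϵ/6

Let ϵ > 0. We need δ > 0 so that 0 < |y + 8| < δ implies |(6y - 7) + 55| < ϵ.
Since (6y - 7) + 55 = 6(y + 8), we have |(6y - 7) + 55| = 6|y + 8|.
So 6|y + 8| < ϵ exactly when |y + 8| < ϵ/6.
Choosing δ = ϵ/6 gives |(6y - 7) + 55| = 6|y + 8| < ϵ whenever |y + 8| < δ.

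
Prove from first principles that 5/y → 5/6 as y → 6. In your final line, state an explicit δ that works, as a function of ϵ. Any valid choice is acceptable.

Let ϵ > 0 be given. We seek δ > 0 such that 0 < |y − 6| < δ implies |5/y − (5/6)| < ϵ.
|5/y − (5/6)| = 5·|6 − y|/(6·|y|) = 5|y − 6|/(6|y|).
Restrict δ ≤ 3. Then |y − 6| < 3 gives |y| > 3, so 6|y| > 18.
Then |5/y − (5/6)| < 5|y − 6|/18, which is < ϵ when |y − 6| < (18/5)ϵ.
Take δ = min(3, (18/5)ϵ). Then 0 < |y − 6| < δ gives both |y − 6| < 3 and |y − 6| < (18/5)ϵ, so |5/y − (5/6)| < ϵ.

δ = min(3, (18/5)ϵ)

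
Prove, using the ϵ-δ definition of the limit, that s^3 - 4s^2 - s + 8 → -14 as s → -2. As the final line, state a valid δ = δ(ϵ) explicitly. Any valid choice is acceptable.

δ = min(2, ϵ/51)

Let ϵ > 0 be given. We want δ > 0 such that 0 < |s + 2| < δ implies |(s^3 - 4s^2 - s + 8) + 14| < ϵ.
(s^3 - 4s^2 - s + 8) + 14 = s^3 - 4s^2 - s + 22 = (s + 2)(s^2 - 6s + 11).
So |(s^3 - 4s^2 - s + 8) + 14| = |s + 2|·|s^2 - 6s + 11|.
Require δ ≤ 2. Then |s + 2| < 2 gives |s| < 4, and by the triangle inequality |s^2 - 6s + 11| ≤ 4^2 + 6·4 + 11 = 51.
Hence |(s^3 - 4s^2 - s + 8) + 14| ≤ 51|s + 2| < ϵ provided |s + 2| < ϵ/51.
Take δ = min(2, ϵ/51). Then 0 < |s + 2| < δ gives both |s + 2| < 2 and |s + 2| < ϵ/51, so |(s^3 - 4s^2 - s + 8) + 14| < ϵ.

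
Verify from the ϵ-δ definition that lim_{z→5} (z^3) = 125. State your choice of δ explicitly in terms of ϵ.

δ = min(2, ϵ/109)

Let ϵ > 0 be given. We seek δ > 0 with 0 < |z − 5| < δ ⇒ |z^3 − 125| < ϵ.
Factor: z^3 − 125 = (z − 5)(z^2 + 5z + 25), so |z^3 − 125| = |z − 5|·|z^2 + 5z + 25|.
Impose δ ≤ 2 so that |z| < 7; then |z^2 + 5z + 25| ≤ 109.
Hence |z^3 − 125| ≤ 109|z − 5|, which is < ϵ once |z − 5| < ϵ/109.
Take δ = min(2, ϵ/109). If 0 < |z − 5| < δ then both bounds hold and |z^3 − 125| ≤ 109|z − 5| < 109·(ϵ/109) = ϵ.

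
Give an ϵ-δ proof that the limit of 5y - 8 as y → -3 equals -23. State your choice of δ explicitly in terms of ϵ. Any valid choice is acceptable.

δ = ϵ/5

Fix ϵ > 0. We need δ > 0 so that 0 < |y + 3| < δ implies |(5y - 8) + 23| < ϵ.
Since (5y - 8) + 23 = 5(y + 3), we have |(5y - 8) + 23| = 5|y + 3|.
So 5|y + 3| < ϵ exactly when |y + 3| < ϵ/5.
Choosing δ = ϵ/5 gives |(5y - 8) + 23| = 5|y + 3| < ϵ whenever |y + 3| < δ.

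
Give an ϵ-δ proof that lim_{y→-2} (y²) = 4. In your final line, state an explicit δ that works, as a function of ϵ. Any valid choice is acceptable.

Suppose ϵ > 0. We seek δ > 0 with 0 < |y + 2| < δ ⇒ |y² − 4| < ϵ.
Factor: y² − 4 = (y + 2)(y - 2), so |y² − 4| = |y + 2|·|y - 2|.
Restrict δ ≤ 1. Then |y + 2| < 1 gives |y| < 3, so by the triangle inequality |y - 2| ≤ 3 + 2 = 5.
Hence |y² − 4| ≤ 5|y + 2|, which is < ϵ once |y + 2| < ϵ/5.
Take δ = min(1, ϵ/5). If 0 < |y + 2| < δ then both bounds hold and |y² − 4| ≤ 5|y + 2| < 5·(ϵ/5) = ϵ.

δ = min(1, ϵ/5)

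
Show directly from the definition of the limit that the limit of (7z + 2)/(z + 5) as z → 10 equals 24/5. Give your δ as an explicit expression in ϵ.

δ = min(15/2, (75/22)ϵ)

Suppose ϵ > 0. We want δ > 0 with 0 < |z − 10| < δ ⇒ |(7z + 2)/(z + 5) − (24/5)| < ϵ.
Combining over a common denominator, (7z + 2)/(z + 5) − (24/5) = [(7z + 2)·15 − 72·(z + 5)] / [15·(z + 5)] = 33(z − 10) / (15(z + 5)).
So |(7z + 2)/(z + 5) − (24/5)| = 33|z − 10| / (15·|z + 5|).
Require δ ≤ 15/2, so |z + 5| ≥ |15| − |z − 10| > 15 − 15/2 = 15/2.
Hence |(7z + 2)/(z + 5) − (24/5)| < 33|z − 10|/(15·(15/2)) = (22/75)|z − 10|, which is < ϵ once |z − 10| < (75/22)ϵ.
Take δ = min(15/2, (75/22)ϵ). Then 0 < |z − 10| < δ forces both bounds, so |(7z + 2)/(z + 5) − (24/5)| < ϵ.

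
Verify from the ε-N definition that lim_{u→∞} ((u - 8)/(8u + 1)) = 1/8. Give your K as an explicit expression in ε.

K = (65/64)/ε

Let ε > 0. We seek K > 0 such that u > K implies |(u - 8)/(8u + 1) − (1/8)| < ε.
(u - 8)/(8u + 1) − (1/8) = (8(u - 8) − (8u + 1)) / (8(8u + 1)) = -65/(8(8u + 1)).
For u > 0 we have 8u + 1 > 8u, so |(u - 8)/(8u + 1) − (1/8)| = 65/(8(8u + 1)) < 65/(8·8u) = (65/64)/u.
Thus |(u - 8)/(8u + 1) − (1/8)| < ε whenever u > (65/64)/ε.
Take K = (65/64)/ε. If u > K then |(u - 8)/(8u + 1) − (1/8)| < (65/64)/u < ε.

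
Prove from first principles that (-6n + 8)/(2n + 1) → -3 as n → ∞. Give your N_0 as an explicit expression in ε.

Suppose ε > 0. For n ≥ 1, |(-6n + 8)/(2n + 1) + 3| = |22|/(2(2n + 1)) = 22/(2(2n + 1)).
Since 2n + 1 ≥ 2n for n ≥ 1, this is ≤ 22/(2·2n) = (11/2)/n.
So |(-6n + 8)/(2n + 1) + 3| < ε whenever n > (11/2)/ε.
Take N_0 = (11/2)/ε. If n > N_0 then |(-6n + 8)/(2n + 1) + 3| ≤ (11/2)/n < ε.

N_0 = (11/2)/ε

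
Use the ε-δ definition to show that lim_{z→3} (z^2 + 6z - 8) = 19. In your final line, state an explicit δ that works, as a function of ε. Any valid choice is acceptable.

Fix ε > 0. We want δ > 0 such that 0 < |z − 3| < δ implies |(z^2 + 6z - 8) − 19| < ε.
(z^2 + 6z - 8) − 19 = z^2 + 6z - 27 = (z − 3)(z + 9).
So |(z^2 + 6z - 8) − 19| = |z − 3|·|z + 9|.
Assume first that |z − 3| < 1, so |z| < 4. Then |z + 9| ≤ 4 + 9 = 13.
Hence |(z^2 + 6z - 8) − 19| ≤ 13|z − 3| < ε provided |z − 3| < ε/13.
Take δ = min(1, ε/13). Then 0 < |z − 3| < δ gives both |z − 3| < 1 and |z − 3| < ε/13, so |(z^2 + 6z - 8) − 19| < ε.

δ = min(1, ε/13)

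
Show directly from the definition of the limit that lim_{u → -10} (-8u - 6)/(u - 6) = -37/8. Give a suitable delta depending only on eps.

Let eps > 0 be given. We want delta > 0 with 0 < |u + 10| < delta ⇒ |(-8u - 6)/(u - 6) + 37/8| < eps.
Combining over a common denominator, (-8u - 6)/(u - 6) + 37/8 = [(-8u - 6)·(-16) − 74·(u - 6)] / [(-16)·(u - 6)] = 54(u + 10) / ((-16)(u - 6)).
So |(-8u - 6)/(u - 6) + 37/8| = 54|u + 10| / (16·|u − 6|).
Restrict delta ≤ 8. Then |u + 10| < 8 gives |u − 6| = |(u + 10) + (-16)| ≥ 16 − 8 = 8.
Hence |(-8u - 6)/(u - 6) + 37/8| < 54|u + 10|/(16·8) = (27/64)|u + 10|, which is < eps once |u + 10| < (64/27)eps.
Take delta = min(8, (64/27)eps). Then 0 < |u + 10| < delta forces both bounds, so |(-8u - 6)/(u - 6) + 37/8| < eps.

delta = min(8, (64/27)eps)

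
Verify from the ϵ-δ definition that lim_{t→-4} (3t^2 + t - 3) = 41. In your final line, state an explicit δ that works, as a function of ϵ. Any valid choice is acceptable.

Let ϵ > 0 be given. We want δ > 0 such that 0 < |t + 4| < δ implies |(3t^2 + t - 3) − 41| < ϵ.
(3t^2 + t - 3) − 41 = 3t^2 + t - 44 = (t + 4)(3t - 11).
So |(3t^2 + t - 3) − 41| = |t + 4|·|3t - 11|.
Require δ ≤ 1. Then |t + 4| < 1 gives |t| < 5, and by the triangle inequality |3t - 11| ≤ 3·5 + 11 = 26.
Hence |(3t^2 + t - 3) − 41| ≤ 26|t + 4| < ϵ provided |t + 4| < ϵ/26.
Take δ = min(1, ϵ/26). Then 0 < |t + 4| < δ gives both |t + 4| < 1 and |t + 4| < ϵ/26, so |(3t^2 + t - 3) − 41| < ϵ.

δ = min(1, ϵ/26)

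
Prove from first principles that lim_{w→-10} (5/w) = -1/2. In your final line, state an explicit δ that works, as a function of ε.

δ = min(5, 10ε)

Let ε > 0 be given. We seek δ > 0 such that 0 < |w + 10| < δ implies |5/w + 1/2| < ε.
|5/w + 1/2| = 5·|-10 − w|/(10·|w|) = 5|w + 10|/(10|w|).
Require δ ≤ 5 so that |w| > 10 − 5 = 5, hence 10|w| > 50.
Then |5/w + 1/2| < 5|w + 10|/50, which is < ε when |w + 10| < 10ε.
Take δ = min(5, 10ε). Then 0 < |w + 10| < δ gives both |w + 10| < 5 and |w + 10| < 10ε, so |5/w + 1/2| < ε.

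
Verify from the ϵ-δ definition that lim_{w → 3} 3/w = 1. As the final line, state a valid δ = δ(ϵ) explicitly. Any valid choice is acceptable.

Fix ϵ > 0. We seek δ > 0 such that 0 < |w − 3| < δ implies |3/w − 1| < ϵ.
|3/w − 1| = 3·|3 − w|/(3·|w|) = 3|w − 3|/(3|w|).
Restrict δ ≤ 3/2. Then |w − 3| < 3/2 gives |w| > 3/2, so 3|w| > 9/2.
Then |3/w − 1| < 3|w − 3|/(9/2), which is < ϵ when |w − 3| < (3/2)ϵ.
Take δ = min(3/2, (3/2)ϵ). Then 0 < |w − 3| < δ gives both |w − 3| < 3/2 and |w − 3| < (3/2)ϵ, so |3/w − 1| < ϵ.

δ = min(3/2, (3/2)ϵ)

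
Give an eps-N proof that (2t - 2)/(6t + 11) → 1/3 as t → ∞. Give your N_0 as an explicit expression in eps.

Suppose eps > 0. We seek N_0 > 0 such that t > N_0 implies |(2t - 2)/(6t + 11) − (1/3)| < eps.
(2t - 2)/(6t + 11) − (1/3) = (6(2t - 2) − 2(6t + 11)) / (6(6t + 11)) = -34/(6(6t + 11)).
For t > 0 we have 6t + 11 > 6t, so |(2t - 2)/(6t + 11) − (1/3)| = 34/(6(6t + 11)) < 34/(6·6t) = (17/18)/t.
Thus |(2t - 2)/(6t + 11) − (1/3)| < eps whenever t > (17/18)/eps.
Take N_0 = (17/18)/eps. If t > N_0 then |(2t - 2)/(6t + 11) − (1/3)| < (17/18)/t < eps.

N_0 = (17/18)/eps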